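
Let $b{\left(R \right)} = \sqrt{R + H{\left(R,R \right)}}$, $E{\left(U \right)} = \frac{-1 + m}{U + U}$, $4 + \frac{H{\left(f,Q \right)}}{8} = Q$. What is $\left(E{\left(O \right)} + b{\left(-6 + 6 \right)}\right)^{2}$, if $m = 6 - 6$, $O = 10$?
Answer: $\frac{\left(-1 + 80 i \sqrt{2}\right)^{2}}{400} \approx -31.997 - 0.56569 i$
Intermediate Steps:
$H{\left(f,Q \right)} = -32 + 8 Q$
$m = 0$ ($m = 6 - 6 = 0$)
$E{\left(U \right)} = - \frac{1}{2 U}$ ($E{\left(U \right)} = \frac{-1 + 0}{U + U} = - \frac{1}{2 U}$)
$b{\left(R \right)} = \sqrt{-32 + 9 R}$ ($b{\left(R \right)} = \sqrt{R + \left(-32 + 8 R\right)} = \sqrt{-32 + 9 R}$)
$\left(E{\left(O \right)} + b{\left(-6 + 6 \right)}\right)^{2} = \left(- \frac{1}{2 \cdot 10} + \sqrt{-32 + 9 \left(-6 + 6\right)}\right)^{2} = \left(\left(- \frac{1}{2}\right) \frac{1}{10} + \sqrt{-32 + 9 \cdot 0}\right)^{2} = \left(- \frac{1}{20} + \sqrt{-32 + 0}\right)^{2} = \left(- \frac{1}{20} + \sqrt{-32}\right)^{2} = \left(- \frac{1}{20} + 4 i \sqrt{2}\right)^{2}$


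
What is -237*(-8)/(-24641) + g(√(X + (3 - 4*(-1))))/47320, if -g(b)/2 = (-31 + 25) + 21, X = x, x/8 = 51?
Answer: -9045795/116601212 ≈ -0.077579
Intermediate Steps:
x = 408 (x = 8*51 = 408)
X = 408
g(b) = -30 (g(b) = -2*((-31 + 25) + 21) = -2*(-6 + 21) = -2*15 = -30)
-237*(-8)/(-24641) + g(√(X + (3 - 4*(-1))))/47320 = -237*(-8)/(-24641) - 30/47320 = 1896*(-1/24641) - 30*1/47320 = -1896/24641 - 3/4732 = -9045795/116601212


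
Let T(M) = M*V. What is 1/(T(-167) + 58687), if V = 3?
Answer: 1/58186 ≈ 1.7186e-5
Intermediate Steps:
T(M) = 3*M (T(M) = M*3 = 3*M)
1/(T(-167) + 58687) = 1/(3*(-167) + 58687) = 1/(-501 + 58687) = 1/58186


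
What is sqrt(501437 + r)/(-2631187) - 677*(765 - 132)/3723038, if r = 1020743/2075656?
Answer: -428541/3723038 - sqrt(540091782427881310)/2730719541836 ≈ -0.11537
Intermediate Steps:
r = 1020743/2075656 (r = 1020743*(1/2075656) = 1020743/2075656 ≈ 0.49177)
sqrt(501437 + r)/(-2631187) - 677*(765 - 132)/3723038 = sqrt(501437 + 1020743/2075656)/(-2631187) - 677*(765 - 132)/3723038 = sqrt(1040811738415/2075656)*(-1/2631187) - 677*633*(1/3723038) = (sqrt(540091782427881310)/1037828)*(-1/2631187) - 428541*1/3723038 = -sqrt(540091782427881310)/2730719541836 - 428541/3723038 = -428541/3723038 - sqrt(540091782427881310)/2730719541836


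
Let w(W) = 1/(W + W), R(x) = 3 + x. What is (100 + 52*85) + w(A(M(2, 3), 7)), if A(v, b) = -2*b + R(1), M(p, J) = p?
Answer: 90399/20 ≈ 4520.0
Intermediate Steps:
A(v, b) = 4 - 2*b (A(v, b) = -2*b + (3 + 1) = -2*b + 4 = 4 - 2*b)
w(W) = 1/(2*W)
(100 + 52*85) + w(A(M(2, 3), 7)) = (100 + 52*85) + 1/(2*(4 - 2*7)) = (100 + 4420) + 1/(2*(4 - 14)) = 4520 + (½)/(-10) = 4520 + (½)*(-⅒) = 4520 - 1/20 = 90399/20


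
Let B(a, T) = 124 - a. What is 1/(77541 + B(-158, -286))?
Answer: 1/77823 ≈ 1.2850e-5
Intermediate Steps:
1/(77541 + B(-158, -286)) = 1/(77541 + (124 - 1*(-158))) = 1/(77541 + (124 + 158)) = 1/(77541 + 282) = 1/77823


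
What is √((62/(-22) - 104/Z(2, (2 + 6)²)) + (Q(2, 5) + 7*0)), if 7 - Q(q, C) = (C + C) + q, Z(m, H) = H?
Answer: I*√18282/44 ≈ 3.073*I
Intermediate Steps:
Q(q, C) = 7 - q - 2*C (Q(q, C) = 7 - ((C + C) + q) = 7 - (2*C + q) = 7 - (q + 2*C) = 7 + (-q - 2*C) = 7 - q - 2*C)
√((62/(-22) - 104/Z(2, (2 + 6)²)) + (Q(2, 5) + 7*0)) = √((62/(-22) - 104/(2 + 6)²) + ((7 - 1*2 - 2*5) + 7*0)) = √((62*(-1/22) - 104/(8²)) + ((7 - 2 - 10) + 0)) = √((-31/11 - 104/64) + (-5 + 0)) = √((-31/11 - 104*1/64) - 5) = √((-31/11 - 13/8) - 5) = √(-391/88 - 5) = √(-831/88) = I*√18282/44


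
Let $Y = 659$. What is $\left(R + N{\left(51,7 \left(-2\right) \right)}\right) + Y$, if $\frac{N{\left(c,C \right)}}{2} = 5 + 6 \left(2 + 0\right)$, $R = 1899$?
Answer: $2592$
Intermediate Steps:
$N{\left(c,C \right)} = 34$ ($N{\left(c,C \right)} = 2 \left(5 + 6 \left(2 + 0\right)\right) = 2 \left(5 + 6 \cdot 2\right) = 2 \left(5 + 12\right) = 2 \cdot 17 = 34$)
$\left(R + N{\left(51,7 \left(-2\right) \right)}\right) + Y = \left(1899 + 34\right) + 659 = 1933 + 659 = 2592$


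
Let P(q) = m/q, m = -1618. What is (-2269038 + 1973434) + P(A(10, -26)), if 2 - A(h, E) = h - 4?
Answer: -590399/2 ≈ -2.9520e+5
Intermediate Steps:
A(h, E) = 6 - h (A(h, E) = 2 - (h - 4) = 2 - (-4 + h) = 2 + (4 - h) = 6 - h)
P(q) = -1618/q
(-2269038 + 1973434) + P(A(10, -26)) = (-2269038 + 1973434) - 1618/(6 - 1*10) = -295604 - 1618/(6 - 10) = -295604 - 1618/(-4) = -295604 - 1618*(-1/4) = -295604 + 809/2 = -590399/2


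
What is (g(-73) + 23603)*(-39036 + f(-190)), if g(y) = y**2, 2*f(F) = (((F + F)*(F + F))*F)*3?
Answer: -1191796917552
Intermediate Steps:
f(F) = 6*F**3 (f(F) = ((((F + F)*(F + F))*F)*3)/2 = ((((2*F)*(2*F))*F)*3)/2 = (((4*F**2)*F)*3)/2 = ((4*F**3)*3)/2 = (12*F**3)/2 = 6*F**3)
(g(-73) + 23603)*(-39036 + f(-190)) = ((-73)**2 + 23603)*(-39036 + 6*(-190)**3) = (5329 + 23603)*(-39036 + 6*(-6859000)) = 28932*(-39036 - 41154000) = 28932*(-41193036) = -1191796917552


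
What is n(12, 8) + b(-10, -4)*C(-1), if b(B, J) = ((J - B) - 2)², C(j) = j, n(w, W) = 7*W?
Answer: 40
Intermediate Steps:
b(B, J) = (-2 + J - B)²
n(12, 8) + b(-10, -4)*C(-1) = 7*8 + (2 - 10 - 1*(-4))²*(-1) = 56 + (2 - 10 + 4)²*(-1) = 56 + (-4)²*(-1) = 56 + 16*(-1) = 56 - 16 = 40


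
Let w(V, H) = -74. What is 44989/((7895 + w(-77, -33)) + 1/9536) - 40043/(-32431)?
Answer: 16899838103275/2418738259567 ≈ 6.9870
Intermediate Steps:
44989/((7895 + w(-77, -33)) + 1/9536) - 40043/(-32431) = 44989/((7895 - 74) + 1/9536) - 40043/(-32431) = 44989/(7821 + 1/9536) - 40043*(-1/32431) = 44989/(74581057/9536) + 40043/32431 = 44989*(9536/74581057) + 40043/32431 = 429015104/74581057 + 40043/32431 = 16899838103275/2418738259567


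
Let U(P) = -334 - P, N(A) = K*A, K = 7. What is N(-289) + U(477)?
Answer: -2834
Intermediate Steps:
N(A) = 7*A
N(-289) + U(477) = 7*(-289) + (-334 - 1*477) = -2023 + (-334 - 477) = -2023 - 811 = -2834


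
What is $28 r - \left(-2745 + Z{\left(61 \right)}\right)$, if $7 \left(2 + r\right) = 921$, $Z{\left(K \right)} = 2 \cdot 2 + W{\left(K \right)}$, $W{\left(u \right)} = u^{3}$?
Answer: $-220612$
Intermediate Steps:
$Z{\left(K \right)} = 4 + K^{3}$ ($Z{\left(K \right)} = 2 \cdot 2 + K^{3} = 4 + K^{3}$)
$r = \frac{907}{7}$ ($r = -2 + \frac{1}{7} \cdot 921 = -2 + \frac{921}{7} = \frac{907}{7} \approx 129.57$)
$28 r - \left(-2745 + Z{\left(61 \right)}\right) = 28 \cdot \frac{907}{7} - \left(-2745 + \left(4 + 61^{3}\right)\right) = 3628 - \left(-2745 + \left(4 + 226981\right)\right) = 3628 - \left(-2745 + 226985\right) = 3628 - 224240 = -220612$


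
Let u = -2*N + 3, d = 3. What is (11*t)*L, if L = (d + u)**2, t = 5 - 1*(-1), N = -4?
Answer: 12936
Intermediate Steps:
t = 6 (t = 5 + 1 = 6)
u = 11 (u = -2*(-4) + 3 = 8 + 3 = 11)
L = 196 (L = (3 + 11)**2 = 14**2 = 196)
(11*t)*L = (11*6)*196 = 66*196 = 12936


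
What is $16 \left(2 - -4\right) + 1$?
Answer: $97$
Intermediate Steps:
$16 \left(2 - -4\right) + 1 = 16 \left(2 + 4\right) + 1 = 16 \cdot 6 + 1 = 96 + 1 = 97$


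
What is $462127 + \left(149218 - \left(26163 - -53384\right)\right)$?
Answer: $531798$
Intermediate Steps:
$462127 + \left(149218 - \left(26163 - -53384\right)\right) = 462127 + \left(149218 - \left(26163 + 53384\right)\right) = 462127 + \left(149218 - 79547\right) = 462127 + 69671 = 531798$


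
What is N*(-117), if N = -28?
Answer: 3276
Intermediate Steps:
N*(-117) = -28*(-117) = 3276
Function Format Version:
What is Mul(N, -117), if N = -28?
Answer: 3276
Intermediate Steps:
Mul(N, -117) = Mul(-28, -117) = 3276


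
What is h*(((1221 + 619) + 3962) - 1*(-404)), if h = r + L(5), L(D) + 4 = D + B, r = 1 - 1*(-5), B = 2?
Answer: 55854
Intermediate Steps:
r = 6 (r = 1 + 5 = 6)
L(D) = -2 + D (L(D) = -4 + (D + 2) = -4 + (2 + D) = -2 + D)
h = 9 (h = 6 + (-2 + 5) = 6 + 3 = 9)
h*(((1221 + 619) + 3962) - 1*(-404)) = 9*(((1221 + 619) + 3962) - 1*(-404)) = 9*((1840 + 3962) + 404) = 9*(5802 + 404) = 9*6206 = 55854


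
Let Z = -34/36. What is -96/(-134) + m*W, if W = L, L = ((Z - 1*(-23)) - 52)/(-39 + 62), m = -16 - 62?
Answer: 472781/4623 ≈ 102.27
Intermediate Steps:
Z = -17/18 (Z = -34*1/36 = -17/18 ≈ -0.94444)
m = -78
L = -539/414 (L = ((-17/18 - 1*(-23)) - 52)/(-39 + 62) = ((-17/18 + 23) - 52)/23 = (397/18 - 52)*(1/23) = -539/18*1/23 = -539/414 ≈ -1.3019)
W = -539/414 ≈ -1.3019
-96/(-134) + m*W = -96/(-134) - 78*(-539/414) = -96*(-1/134) + 7007/69 = 48/67 + 7007/69 = 472781/4623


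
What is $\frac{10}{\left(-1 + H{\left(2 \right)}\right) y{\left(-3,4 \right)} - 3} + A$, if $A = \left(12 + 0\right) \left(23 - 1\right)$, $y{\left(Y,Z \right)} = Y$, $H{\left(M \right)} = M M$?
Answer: $\frac{1579}{6} \approx 263.17$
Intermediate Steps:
$H{\left(M \right)} = M^{2}$
$A = 264$ ($A = 12 \cdot 22 = 264$)
$\frac{10}{\left(-1 + H{\left(2 \right)}\right) y{\left(-3,4 \right)} - 3} + A = \frac{10}{\left(-1 + 2^{2}\right) \left(-3\right) - 3} + 264 = \frac{10}{\left(-1 + 4\right) \left(-3\right) - 3} + 264 = \frac{10}{3 \left(-3\right) - 3} + 264 = \frac{10}{-9 - 3} + 264 = \frac{10}{-12} + 264 = 10 \left(- \frac{1}{12}\right) + 264 = - \frac{5}{6} + 264 = \frac{1579}{6}$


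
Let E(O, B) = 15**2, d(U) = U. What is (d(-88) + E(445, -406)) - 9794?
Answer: -9657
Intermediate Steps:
E(O, B) = 225
(d(-88) + E(445, -406)) - 9794 = (-88 + 225) - 9794 = 137 - 9794 = -9657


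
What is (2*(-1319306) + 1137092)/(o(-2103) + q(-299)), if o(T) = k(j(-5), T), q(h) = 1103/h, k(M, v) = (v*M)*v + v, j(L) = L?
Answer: 655408/9653183 ≈ 0.067896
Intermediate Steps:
k(M, v) = v + M*v² (k(M, v) = (M*v)*v + v = M*v² + v = v + M*v²)
o(T) = T*(1 - 5*T)
(2*(-1319306) + 1137092)/(o(-2103) + q(-299)) = (2*(-1319306) + 1137092)/(-2103*(1 - 5*(-2103)) + 1103/(-299)) = (-2638612 + 1137092)/(-2103*(1 + 10515) + 1103*(-1/299)) = -1501520/(-2103*10516 - 1103/299) = -1501520/(-22115148 - 1103/299) = -1501520/(-6612430355/299) = -1501520*(-299/6612430355) = 655408/9653183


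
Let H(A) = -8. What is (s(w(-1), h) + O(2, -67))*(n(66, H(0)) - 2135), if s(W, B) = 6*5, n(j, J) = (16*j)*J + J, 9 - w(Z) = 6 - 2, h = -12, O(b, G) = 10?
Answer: -423640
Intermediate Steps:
w(Z) = 5 (w(Z) = 9 - (6 - 2) = 9 - 1*4 = 9 - 4 = 5)
n(j, J) = J + 16*J*j (n(j, J) = 16*J*j + J = J + 16*J*j)
s(W, B) = 30
(s(w(-1), h) + O(2, -67))*(n(66, H(0)) - 2135) = (30 + 10)*(-8*(1 + 16*66) - 2135) = 40*(-8*(1 + 1056) - 2135) = 40*(-8*1057 - 2135) = 40*(-8456 - 2135) = 40*(-10591) = -423640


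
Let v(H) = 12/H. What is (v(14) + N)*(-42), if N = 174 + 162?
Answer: -14148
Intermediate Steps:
N = 336
(v(14) + N)*(-42) = (12/14 + 336)*(-42) = (12*(1/14) + 336)*(-42) = (6/7 + 336)*(-42) = (2358/7)*(-42) = -14148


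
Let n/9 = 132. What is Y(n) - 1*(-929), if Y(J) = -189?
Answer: 740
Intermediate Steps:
n = 1188 (n = 9*132 = 1188)
Y(n) - 1*(-929) = -189 - 1*(-929) = -189 + 929 = 740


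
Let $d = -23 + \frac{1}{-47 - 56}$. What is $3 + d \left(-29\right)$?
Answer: $\frac{69039}{103} \approx 670.28$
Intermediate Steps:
$d = - \frac{2370}{103}$ ($d = -23 + \frac{1}{-103} = -23 - \frac{1}{103} = - \frac{2370}{103} \approx -23.01$)
$3 + d \left(-29\right) = 3 - - \frac{68730}{103} = 3 + \frac{68730}{103} = \frac{69039}{103}$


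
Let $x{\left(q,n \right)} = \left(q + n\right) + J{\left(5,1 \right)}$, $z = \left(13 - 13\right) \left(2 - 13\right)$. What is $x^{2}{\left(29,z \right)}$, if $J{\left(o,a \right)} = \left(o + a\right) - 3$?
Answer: $1024$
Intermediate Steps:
$J{\left(o,a \right)} = -3 + a + o$ ($J{\left(o,a \right)} = \left(a + o\right) - 3 = -3 + a + o$)
$z = 0$ ($z = 0 \left(-11\right) = 0$)
$x{\left(q,n \right)} = 3 + n + q$ ($x{\left(q,n \right)} = \left(q + n\right) + \left(-3 + 1 + 5\right) = \left(n + q\right) + 3 = 3 + n + q$)
$x^{2}{\left(29,z \right)} = \left(3 + 0 + 29\right)^{2} = 32^{2} = 1024$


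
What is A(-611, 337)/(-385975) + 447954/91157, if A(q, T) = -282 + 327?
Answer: 34578988617/7036864615 ≈ 4.9140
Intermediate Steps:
A(q, T) = 45
A(-611, 337)/(-385975) + 447954/91157 = 45/(-385975) + 447954/91157 = 45*(-1/385975) + 447954*(1/91157) = -9/77195 + 447954/91157 = 34578988617/7036864615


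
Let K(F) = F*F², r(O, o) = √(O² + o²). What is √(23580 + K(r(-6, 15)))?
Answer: 3*√(2620 + 87*√29) ≈ 166.72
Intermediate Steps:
K(F) = F³
√(23580 + K(r(-6, 15))) = √(23580 + (√((-6)² + 15²))³) = √(23580 + (√(36 + 225))³) = √(23580 + (√261)³) = √(23580 + (3*√29)³) = √(23580 + 783*√29)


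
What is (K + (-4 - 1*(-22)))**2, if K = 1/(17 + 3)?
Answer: 130321/400 ≈ 325.80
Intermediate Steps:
K = 1/20 ≈ 0.050000
(K + (-4 - 1*(-22)))**2 = (1/20 + (-4 - 1*(-22)))**2 = (1/20 + (-4 + 22))**2 = (1/20 + 18)**2 = (361/20)**2 = 130321/400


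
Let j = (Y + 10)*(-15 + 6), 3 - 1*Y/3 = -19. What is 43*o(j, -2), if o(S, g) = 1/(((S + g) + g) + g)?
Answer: -43/690 ≈ -0.062319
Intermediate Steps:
Y = 66 (Y = 9 - 3*(-19) = 9 + 57 = 66)
j = -684 (j = (66 + 10)*(-15 + 6) = 76*(-9) = -684)
o(S, g) = 1/(S + 3*g) (o(S, g) = 1/((S + 2*g) + g) = 1/(S + 3*g))
43*o(j, -2) = 43/(-684 + 3*(-2)) = 43/(-684 - 6) = 43/(-690) = 43*(-1/690) = -43/690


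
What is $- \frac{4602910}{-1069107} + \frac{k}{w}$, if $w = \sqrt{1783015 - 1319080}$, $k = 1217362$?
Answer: $\frac{354070}{82239} + \frac{1217362 \sqrt{463935}}{463935} \approx 1791.6$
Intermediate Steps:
$w = \sqrt{463935} \approx 681.13$
$- \frac{4602910}{-1069107} + \frac{k}{w} = - \frac{4602910}{-1069107} + \frac{1217362}{\sqrt{463935}} = \left(-4602910\right) \left(- \frac{1}{1069107}\right) + 1217362 \frac{\sqrt{463935}}{463935} = \frac{354070}{82239} + \frac{1217362 \sqrt{463935}}{463935}$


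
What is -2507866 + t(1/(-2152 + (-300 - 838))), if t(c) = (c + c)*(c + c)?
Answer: -6786348092649/2706025 ≈ -2.5079e+6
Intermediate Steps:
t(c) = 4*c² (t(c) = (2*c)*(2*c) = 4*c²)
-2507866 + t(1/(-2152 + (-300 - 838))) = -2507866 + 4*(1/(-2152 + (-300 - 838)))² = -2507866 + 4*(1/(-2152 - 1138))² = -2507866 + 4*(1/(-3290))² = -2507866 + 4*(-1/3290)² = -2507866 + 4*(1/10824100) = -2507866 + 1/2706025 = -6786348092649/2706025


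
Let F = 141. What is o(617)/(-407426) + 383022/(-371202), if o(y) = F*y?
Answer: -31391096961/25206224342 ≈ -1.2454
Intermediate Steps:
o(y) = 141*y
o(617)/(-407426) + 383022/(-371202) = (141*617)/(-407426) + 383022/(-371202) = 86997*(-1/407426) + 383022*(-1/371202) = -86997/407426 - 63837/61867 = -31391096961/25206224342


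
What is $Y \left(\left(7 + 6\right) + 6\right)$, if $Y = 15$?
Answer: $285$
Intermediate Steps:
$Y \left(\left(7 + 6\right) + 6\right) = 15 \left(\left(7 + 6\right) + 6\right) = 15 \left(13 + 6\right) = 15 \cdot 19 = 285$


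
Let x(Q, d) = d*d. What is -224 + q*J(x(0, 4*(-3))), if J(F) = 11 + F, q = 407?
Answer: 62861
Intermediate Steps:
x(Q, d) = d²
-224 + q*J(x(0, 4*(-3))) = -224 + 407*(11 + (4*(-3))²) = -224 + 407*(11 + (-12)²) = -224 + 407*(11 + 144) = -224 + 407*155 = -224 + 63085 = 62861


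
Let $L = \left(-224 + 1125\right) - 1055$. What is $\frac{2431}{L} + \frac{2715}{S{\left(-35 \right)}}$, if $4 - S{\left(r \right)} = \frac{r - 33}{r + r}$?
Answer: $\frac{326731}{371} \approx 880.68$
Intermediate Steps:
$L = -154$ ($L = 901 - 1055 = -154$)
$S{\left(r \right)} = 4 - \frac{-33 + r}{2 r}$ ($S{\left(r \right)} = 4 - \frac{r - 33}{r + r} = 4 - \frac{-33 + r}{2 r}$)
$\frac{2431}{L} + \frac{2715}{S{\left(-35 \right)}} = \frac{2431}{-154} + \frac{2715}{\frac{1}{2} \frac{1}{-35} \left(33 + 7 \left(-35\right)\right)} = 2431 \left(- \frac{1}{154}\right) + \frac{2715}{\frac{1}{2} \left(- \frac{1}{35}\right) \left(33 - 245\right)} = - \frac{221}{14} + \frac{2715}{\frac{1}{2} \left(- \frac{1}{35}\right) \left(-212\right)} = - \frac{221}{14} + \frac{2715}{\frac{106}{35}} = - \frac{221}{14} + 2715 \cdot \frac{35}{106} = - \frac{221}{14} + \frac{95025}{106} = \frac{326731}{371}$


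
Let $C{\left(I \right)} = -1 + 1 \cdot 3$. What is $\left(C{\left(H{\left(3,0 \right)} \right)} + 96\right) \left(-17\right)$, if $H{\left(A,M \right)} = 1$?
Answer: $-1666$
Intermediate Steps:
$C{\left(I \right)} = 2$ ($C{\left(I \right)} = -1 + 3 = 2$)
$\left(C{\left(H{\left(3,0 \right)} \right)} + 96\right) \left(-17\right) = \left(2 + 96\right) \left(-17\right) = 98 \left(-17\right) = -1666$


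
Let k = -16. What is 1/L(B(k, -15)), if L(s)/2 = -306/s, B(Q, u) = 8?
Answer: -2/153 ≈ -0.013072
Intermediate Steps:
L(s) = -612/s (L(s) = 2*(-306/s) = -612/s)
1/L(B(k, -15)) = 1/(-612/8) = 1/(-612*⅛) = 1/(-153/2) = -2/153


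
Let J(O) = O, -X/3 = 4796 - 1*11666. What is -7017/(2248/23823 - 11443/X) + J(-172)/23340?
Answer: 744565321849169/48900608445 ≈ 15226.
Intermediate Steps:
X = 20610 (X = -3*(4796 - 1*11666) = -3*(4796 - 11666) = -3*(-6870) = 20610)
-7017/(2248/23823 - 11443/X) + J(-172)/23340 = -7017/(2248/23823 - 11443/20610) - 172/23340 = -7017/(2248*(1/23823) - 11443*1/20610) - 172*1/23340 = -7017/(2248/23823 - 11443/20610) - 43/5835 = -7017/(-8380567/18184890) - 43/5835 = -7017*(-18184890/8380567) - 43/5835 = 127603373130/8380567 - 43/5835 = 744565321849169/48900608445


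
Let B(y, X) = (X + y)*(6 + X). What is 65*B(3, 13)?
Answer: 19760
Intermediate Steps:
B(y, X) = (6 + X)*(X + y)
65*B(3, 13) = 65*(13² + 6*13 + 6*3 + 13*3) = 65*(169 + 78 + 18 + 39) = 65*304 = 19760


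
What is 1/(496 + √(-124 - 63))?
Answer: 496/246203 - I*√187/246203 ≈ 0.0020146 - 5.5543e-5*I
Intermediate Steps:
1/(496 + √(-124 - 63)) = 1/(496 + √(-187)) = 1/(496 + I*√187)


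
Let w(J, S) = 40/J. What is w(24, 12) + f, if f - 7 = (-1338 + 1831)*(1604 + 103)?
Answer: 2524679/3 ≈ 8.4156e+5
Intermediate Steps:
f = 841558 (f = 7 + (-1338 + 1831)*(1604 + 103) = 7 + 493*1707 = 7 + 841551 = 841558)
w(24, 12) + f = 40/24 + 841558 = 40*(1/24) + 841558 = 5/3 + 841558 = 2524679/3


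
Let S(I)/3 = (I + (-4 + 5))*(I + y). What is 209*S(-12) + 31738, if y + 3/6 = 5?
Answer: 166931/2 ≈ 83466.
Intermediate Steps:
y = 9/2 (y = -1/2 + 5 = 9/2 ≈ 4.5000)
S(I) = 3*(1 + I)*(9/2 + I) (S(I) = 3*((I + (-4 + 5))*(I + 9/2)) = 3*((I + 1)*(9/2 + I)) = 3*((1 + I)*(9/2 + I)) = 3*(1 + I)*(9/2 + I))
209*S(-12) + 31738 = 209*(27/2 + 3*(-12)**2 + (33/2)*(-12)) + 31738 = 209*(27/2 + 3*144 - 198) + 31738 = 209*(27/2 + 432 - 198) + 31738 = 209*(495/2) + 31738 = 103455/2 + 31738 = 166931/2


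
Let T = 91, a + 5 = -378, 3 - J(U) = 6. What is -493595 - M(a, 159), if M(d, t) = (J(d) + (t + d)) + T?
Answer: -493459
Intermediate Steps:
J(U) = -3 (J(U) = 3 - 1*6 = 3 - 6 = -3)
a = -383 (a = -5 - 378 = -383)
M(d, t) = 88 + d + t (M(d, t) = (-3 + (t + d)) + 91 = (-3 + (d + t)) + 91 = (-3 + d + t) + 91 = 88 + d + t)
-493595 - M(a, 159) = -493595 - (88 - 383 + 159) = -493595 - 1*(-136) = -493595 + 136 = -493459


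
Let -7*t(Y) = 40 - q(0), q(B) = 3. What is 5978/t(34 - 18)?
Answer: -41846/37 ≈ -1131.0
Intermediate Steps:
t(Y) = -37/7 (t(Y) = -(40 - 1*3)/7 = -(40 - 3)/7 = -⅐*37 = -37/7)
5978/t(34 - 18) = 5978/(-37/7) = 5978*(-7/37) = -41846/37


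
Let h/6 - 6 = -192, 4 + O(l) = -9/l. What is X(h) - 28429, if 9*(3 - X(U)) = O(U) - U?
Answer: -3540145/124 ≈ -28550.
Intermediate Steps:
O(l) = -4 - 9/l
h = -1116 (h = 36 + 6*(-192) = 36 - 1152 = -1116)
X(U) = 31/9 + 1/U + U/9 (X(U) = 3 - ((-4 - 9/U) - U)/9 = 3 - (-4 - U - 9/U)/9 = 3 + (4/9 + 1/U + U/9) = 31/9 + 1/U + U/9)
X(h) - 28429 = (31/9 + 1/(-1116) + (⅑)*(-1116)) - 28429 = (31/9 - 1/1116 - 124) - 28429 = -14949/124 - 28429 = -3540145/124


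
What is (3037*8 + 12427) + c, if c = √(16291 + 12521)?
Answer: 36723 + 98*√3 ≈ 36893.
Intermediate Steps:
c = 98*√3 (c = √28812 = 98*√3 ≈ 169.74)
(3037*8 + 12427) + c = (3037*8 + 12427) + 98*√3 = (24296 + 12427) + 98*√3 = 36723 + 98*√3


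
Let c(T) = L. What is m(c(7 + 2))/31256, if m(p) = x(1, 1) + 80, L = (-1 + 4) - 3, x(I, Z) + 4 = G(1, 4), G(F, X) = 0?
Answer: 19/7814 ≈ 0.0024315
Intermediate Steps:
x(I, Z) = -4 (x(I, Z) = -4 + 0 = -4)
L = 0 (L = 3 - 3 = 0)
c(T) = 0
m(p) = 76 (m(p) = -4 + 80 = 76)
m(c(7 + 2))/31256 = 76/31256 = 76*(1/31256) = 19/7814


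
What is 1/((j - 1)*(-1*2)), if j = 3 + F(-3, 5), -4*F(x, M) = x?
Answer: -2/11 ≈ -0.18182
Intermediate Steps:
F(x, M) = -x/4
j = 15/4 (j = 3 - ¼*(-3) = 3 + ¾ = 15/4 ≈ 3.7500)
1/((j - 1)*(-1*2)) = 1/((15/4 - 1)*(-1*2)) = 1/((11/4)*(-2)) = 1/(-11/2) = -2/11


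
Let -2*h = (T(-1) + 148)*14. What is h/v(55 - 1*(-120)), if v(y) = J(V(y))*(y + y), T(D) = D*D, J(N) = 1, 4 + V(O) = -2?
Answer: -149/50 ≈ -2.9800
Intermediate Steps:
V(O) = -6 (V(O) = -4 - 2 = -6)
T(D) = D²
v(y) = 2*y (v(y) = 1*(y + y) = 1*(2*y) = 2*y)
h = -1043 (h = -((-1)² + 148)*14/2 = -(1 + 148)*14/2 = -149*14/2 = -½*2086 = -1043)
h/v(55 - 1*(-120)) = -1043*1/(2*(55 - 1*(-120))) = -1043*1/(2*(55 + 120)) = -1043/(2*175) = -1043/350 = -1043*1/350 = -149/50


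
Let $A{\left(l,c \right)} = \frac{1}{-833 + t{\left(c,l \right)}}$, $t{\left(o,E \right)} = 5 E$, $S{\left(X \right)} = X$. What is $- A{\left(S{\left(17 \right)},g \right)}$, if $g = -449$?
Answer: $\frac{1}{748} \approx 0.0013369$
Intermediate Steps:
$A{\left(l,c \right)} = \frac{1}{-833 + 5 l}$
$- A{\left(S{\left(17 \right)},g \right)} = - \frac{1}{-833 + 5 \cdot 17} = - \frac{1}{-833 + 85} = - \frac{1}{-748} = \left(-1\right) \left(- \frac{1}{748}\right) = \frac{1}{748}$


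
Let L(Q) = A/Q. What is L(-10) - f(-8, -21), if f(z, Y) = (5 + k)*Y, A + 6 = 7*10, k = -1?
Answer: 388/5 ≈ 77.600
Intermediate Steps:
A = 64 (A = -6 + 7*10 = -6 + 70 = 64)
L(Q) = 64/Q
f(z, Y) = 4*Y (f(z, Y) = (5 - 1)*Y = 4*Y)
L(-10) - f(-8, -21) = 64/(-10) - 4*(-21) = 64*(-⅒) - 1*(-84) = -32/5 + 84 = 388/5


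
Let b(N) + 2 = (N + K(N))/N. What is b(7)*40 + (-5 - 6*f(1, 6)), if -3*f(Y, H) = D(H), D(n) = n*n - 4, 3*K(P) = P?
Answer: 97/3 ≈ 32.333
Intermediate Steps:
K(P) = P/3
D(n) = -4 + n² (D(n) = n² - 4 = -4 + n²)
f(Y, H) = 4/3 - H²/3 (f(Y, H) = -(-4 + H²)/3 = 4/3 - H²/3)
b(N) = -⅔ (b(N) = -2 + (N + N/3)/N = -2 + (4*N/3)/N = -2 + 4/3 = -⅔)
b(7)*40 + (-5 - 6*f(1, 6)) = -⅔*40 + (-5 - 6*(4/3 - ⅓*6²)) = -80/3 + (-5 - 6*(4/3 - ⅓*36)) = -80/3 + (-5 - 6*(4/3 - 12)) = -80/3 + (-5 - 6*(-32/3)) = -80/3 + (-5 + 64) = -80/3 + 59 = 97/3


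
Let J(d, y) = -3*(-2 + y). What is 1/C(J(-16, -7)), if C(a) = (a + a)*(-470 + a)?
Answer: -1/23922 ≈ -4.1803e-5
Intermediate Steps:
J(d, y) = 6 - 3*y
C(a) = 2*a*(-470 + a) (C(a) = (2*a)*(-470 + a) = 2*a*(-470 + a))
1/C(J(-16, -7)) = 1/(2*(6 - 3*(-7))*(-470 + (6 - 3*(-7)))) = 1/(2*(6 + 21)*(-470 + (6 + 21))) = 1/(2*27*(-470 + 27)) = 1/(2*27*(-443)) = 1/(-23922) = -1/23922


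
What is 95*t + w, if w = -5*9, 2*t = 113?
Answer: 10645/2 ≈ 5322.5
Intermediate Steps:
t = 113/2 (t = (½)*113 = 113/2 ≈ 56.500)
w = -45
95*t + w = 95*(113/2) - 45 = 10735/2 - 45 = 10645/2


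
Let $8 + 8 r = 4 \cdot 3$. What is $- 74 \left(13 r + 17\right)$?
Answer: $-1739$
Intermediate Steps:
$r = \frac{1}{2}$ ($r = -1 + \frac{4 \cdot 3}{8} = -1 + \frac{1}{8} \cdot 12 = -1 + \frac{3}{2} = \frac{1}{2} \approx 0.5$)
$- 74 \left(13 r + 17\right) = - 74 \left(13 \cdot \frac{1}{2} + 17\right) = - 74 \left(\frac{13}{2} + 17\right) = \left(-74\right) \frac{47}{2} = -1739$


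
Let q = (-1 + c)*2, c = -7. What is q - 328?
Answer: -344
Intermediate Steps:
q = -16 (q = (-1 - 7)*2 = -8*2 = -16)
q - 328 = -16 - 328 = -344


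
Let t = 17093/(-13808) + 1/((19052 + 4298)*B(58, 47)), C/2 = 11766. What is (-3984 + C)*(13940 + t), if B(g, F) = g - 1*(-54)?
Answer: 153738361433241531/564229400 ≈ 2.7248e+8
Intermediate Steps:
B(g, F) = 54 + g (B(g, F) = g + 54 = 54 + g)
C = 23532 (C = 2*11766 = 23532)
t = -2793849987/2256917600 (t = 17093/(-13808) + 1/((19052 + 4298)*(54 + 58)) = 17093*(-1/13808) + 1/(23350*112) = -17093/13808 + (1/23350)*(1/112) = -17093/13808 + 1/2615200 = -2793849987/2256917600 ≈ -1.2379)
(-3984 + C)*(13940 + t) = (-3984 + 23532)*(13940 - 2793849987/2256917600) = 19548*(31458637494013/2256917600) = 153738361433241531/564229400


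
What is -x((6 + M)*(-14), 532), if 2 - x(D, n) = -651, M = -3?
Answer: -653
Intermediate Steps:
x(D, n) = 653 (x(D, n) = 2 - 1*(-651) = 2 + 651 = 653)
-x((6 + M)*(-14), 532) = -1*653 = -653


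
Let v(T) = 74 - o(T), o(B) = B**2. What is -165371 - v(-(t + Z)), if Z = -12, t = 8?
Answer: -165429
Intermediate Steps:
v(T) = 74 - T**2
-165371 - v(-(t + Z)) = -165371 - (74 - (-(8 - 12))**2) = -165371 - (74 - (-1*(-4))**2) = -165371 - (74 - 1*4**2) = -165371 - (74 - 1*16) = -165371 - (74 - 16) = -165371 - 1*58 = -165371 - 58 = -165429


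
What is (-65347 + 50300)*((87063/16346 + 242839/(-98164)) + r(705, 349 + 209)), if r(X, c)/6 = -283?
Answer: 1860366404960449/72935852 ≈ 2.5507e+7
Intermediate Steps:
r(X, c) = -1698 (r(X, c) = 6*(-283) = -1698)
(-65347 + 50300)*((87063/16346 + 242839/(-98164)) + r(705, 349 + 209)) = (-65347 + 50300)*((87063/16346 + 242839/(-98164)) - 1698) = -15047*((87063*(1/16346) + 242839*(-1/98164)) - 1698) = -15047*((87063/16346 - 242839/98164) - 1698) = -15047*(208045729/72935852 - 1698) = -15047*(-123637030967/72935852) = 1860366404960449/72935852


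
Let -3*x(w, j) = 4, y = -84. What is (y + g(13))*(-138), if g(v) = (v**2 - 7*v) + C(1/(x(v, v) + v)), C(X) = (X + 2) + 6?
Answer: -10074/35 ≈ -287.83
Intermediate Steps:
x(w, j) = -4/3 (x(w, j) = -1/3*4 = -4/3)
C(X) = 8 + X (C(X) = (2 + X) + 6 = 8 + X)
g(v) = 8 + v**2 + 1/(-4/3 + v) - 7*v (g(v) = (v**2 - 7*v) + (8 + 1/(-4/3 + v)) = 8 + v**2 + 1/(-4/3 + v) - 7*v)
(y + g(13))*(-138) = (-84 + (3 + (-4 + 3*13)*(8 + 13**2 - 7*13))/(-4 + 3*13))*(-138) = (-84 + (3 + (-4 + 39)*(8 + 169 - 91))/(-4 + 39))*(-138) = (-84 + (3 + 35*86)/35)*(-138) = (-84 + (3 + 3010)/35)*(-138) = (-84 + (1/35)*3013)*(-138) = (-84 + 3013/35)*(-138) = (73/35)*(-138) = -10074/35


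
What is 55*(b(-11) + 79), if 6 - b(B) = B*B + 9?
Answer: -2475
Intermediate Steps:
b(B) = -3 - B² (b(B) = 6 - (B*B + 9) = 6 - (B² + 9) = 6 - (9 + B²) = 6 + (-9 - B²) = -3 - B²)
55*(b(-11) + 79) = 55*((-3 - 1*(-11)²) + 79) = 55*((-3 - 1*121) + 79) = 55*((-3 - 121) + 79) = 55*(-124 + 79) = 55*(-45) = -2475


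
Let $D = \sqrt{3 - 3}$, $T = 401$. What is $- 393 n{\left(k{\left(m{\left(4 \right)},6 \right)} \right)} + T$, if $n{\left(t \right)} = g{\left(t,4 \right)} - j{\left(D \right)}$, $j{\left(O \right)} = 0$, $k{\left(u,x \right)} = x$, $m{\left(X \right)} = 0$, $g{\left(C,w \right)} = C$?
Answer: $-1957$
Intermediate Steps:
$D = 0$ ($D = \sqrt{0} = 0$)
$n{\left(t \right)} = t$ ($n{\left(t \right)} = t - 0 = t + 0 = t$)
$- 393 n{\left(k{\left(m{\left(4 \right)},6 \right)} \right)} + T = \left(-393\right) 6 + 401 = -2358 + 401 = -1957$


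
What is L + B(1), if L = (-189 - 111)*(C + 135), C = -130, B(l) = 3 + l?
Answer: -1496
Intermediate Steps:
L = -1500 (L = (-189 - 111)*(-130 + 135) = -300*5 = -1500)
L + B(1) = -1500 + (3 + 1) = -1500 + 4 = -1496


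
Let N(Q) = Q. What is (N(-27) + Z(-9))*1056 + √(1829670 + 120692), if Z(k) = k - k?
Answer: -28512 + √1950362 ≈ -27115.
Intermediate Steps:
Z(k) = 0
(N(-27) + Z(-9))*1056 + √(1829670 + 120692) = (-27 + 0)*1056 + √(1829670 + 120692) = -27*1056 + √1950362 = -28512 + √1950362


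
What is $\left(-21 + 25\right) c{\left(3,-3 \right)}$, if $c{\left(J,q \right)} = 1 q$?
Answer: $-12$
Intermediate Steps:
$c{\left(J,q \right)} = q$
$\left(-21 + 25\right) c{\left(3,-3 \right)} = \left(-21 + 25\right) \left(-3\right) = 4 \left(-3\right) = -12$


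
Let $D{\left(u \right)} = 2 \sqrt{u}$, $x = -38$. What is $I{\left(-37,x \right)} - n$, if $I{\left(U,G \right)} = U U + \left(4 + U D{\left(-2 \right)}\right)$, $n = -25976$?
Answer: $27349 - 74 i \sqrt{2} \approx 27349.0 - 104.65 i$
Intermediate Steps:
$I{\left(U,G \right)} = 4 + U^{2} + 2 i U \sqrt{2}$ ($I{\left(U,G \right)} = U U + \left(4 + U 2 \sqrt{-2}\right) = U^{2} + \left(4 + U 2 i \sqrt{2}\right) = U^{2} + \left(4 + 2 i U \sqrt{2}\right) = 4 + U^{2} + 2 i U \sqrt{2}$)
$I{\left(-37,x \right)} - n = \left(4 + \left(-37\right)^{2} + 2 i \left(-37\right) \sqrt{2}\right) - -25976 = \left(4 + 1369 - 74 i \sqrt{2}\right) + 25976 = \left(1373 - 74 i \sqrt{2}\right) + 25976 = 27349 - 74 i \sqrt{2}$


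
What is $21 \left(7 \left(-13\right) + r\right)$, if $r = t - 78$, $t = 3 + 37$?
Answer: $-2709$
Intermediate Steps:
$t = 40$
$r = -38$ ($r = 40 - 78 = -38$)
$21 \left(7 \left(-13\right) + r\right) = 21 \left(7 \left(-13\right) - 38\right) = 21 \left(-91 - 38\right) = 21 \left(-129\right) = -2709$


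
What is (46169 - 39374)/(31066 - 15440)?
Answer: 6795/15626 ≈ 0.43485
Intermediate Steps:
(46169 - 39374)/(31066 - 15440) = 6795/15626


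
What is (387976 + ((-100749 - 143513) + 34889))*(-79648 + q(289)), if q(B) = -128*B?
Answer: -20832253920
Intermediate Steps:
(387976 + ((-100749 - 143513) + 34889))*(-79648 + q(289)) = (387976 + ((-100749 - 143513) + 34889))*(-79648 - 128*289) = (387976 + (-244262 + 34889))*(-79648 - 36992) = (387976 - 209373)*(-116640) = 178603*(-116640) = -20832253920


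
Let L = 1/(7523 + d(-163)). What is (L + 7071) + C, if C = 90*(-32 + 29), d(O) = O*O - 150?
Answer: 230839543/33942 ≈ 6801.0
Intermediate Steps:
d(O) = -150 + O**2 (d(O) = O**2 - 150 = -150 + O**2)
C = -270 (C = 90*(-3) = -270)
L = 1/33942 (L = 1/(7523 + (-150 + (-163)**2)) = 1/(7523 + (-150 + 26569)) = 1/(7523 + 26419) = 1/33942 ≈ 2.9462e-5)
(L + 7071) + C = (1/33942 + 7071) - 270 = 240003883/33942 - 270 = 230839543/33942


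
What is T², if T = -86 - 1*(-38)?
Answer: 2304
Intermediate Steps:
T = -48 (T = -86 + 38 = -48)
T² = (-48)² = 2304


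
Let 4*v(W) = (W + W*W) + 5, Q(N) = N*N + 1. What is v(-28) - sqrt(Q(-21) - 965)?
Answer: 761/4 - I*sqrt(523) ≈ 190.25 - 22.869*I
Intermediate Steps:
Q(N) = 1 + N**2 (Q(N) = N**2 + 1 = 1 + N**2)
v(W) = 5/4 + W/4 + W**2/4 (v(W) = ((W + W*W) + 5)/4 = ((W + W**2) + 5)/4 = (5 + W + W**2)/4 = 5/4 + W/4 + W**2/4)
v(-28) - sqrt(Q(-21) - 965) = (5/4 + (1/4)*(-28) + (1/4)*(-28)**2) - sqrt((1 + (-21)**2) - 965) = (5/4 - 7 + (1/4)*784) - sqrt((1 + 441) - 965) = (5/4 - 7 + 196) - sqrt(442 - 965) = 761/4 - sqrt(-523) = 761/4 - I*sqrt(523)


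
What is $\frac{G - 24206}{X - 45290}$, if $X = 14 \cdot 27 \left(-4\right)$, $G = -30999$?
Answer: $\frac{55205}{46802} \approx 1.1795$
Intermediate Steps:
$X = -1512$ ($X = 378 \left(-4\right) = -1512$)
$\frac{G - 24206}{X - 45290} = \frac{-30999 - 24206}{-1512 - 45290} = - \frac{55205}{-46802} = \left(-55205\right) \left(- \frac{1}{46802}\right) = \frac{55205}{46802}$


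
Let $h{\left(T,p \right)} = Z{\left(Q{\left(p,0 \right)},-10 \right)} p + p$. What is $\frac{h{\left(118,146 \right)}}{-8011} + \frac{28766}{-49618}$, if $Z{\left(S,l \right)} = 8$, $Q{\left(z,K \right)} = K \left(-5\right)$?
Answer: $- \frac{147821239}{198744899} \approx -0.74377$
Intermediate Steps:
$Q{\left(z,K \right)} = - 5 K$
$h{\left(T,p \right)} = 9 p$ ($h{\left(T,p \right)} = 8 p + p = 9 p$)
$\frac{h{\left(118,146 \right)}}{-8011} + \frac{28766}{-49618} = \frac{9 \cdot 146}{-8011} + \frac{28766}{-49618} = 1314 \left(- \frac{1}{8011}\right) + 28766 \left(- \frac{1}{49618}\right) = - \frac{1314}{8011} - \frac{14383}{24809} = - \frac{147821239}{198744899}$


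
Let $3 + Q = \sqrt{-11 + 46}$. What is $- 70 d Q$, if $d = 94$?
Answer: $19740 - 6580 \sqrt{35} \approx -19188.0$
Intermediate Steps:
$Q = -3 + \sqrt{35}$ ($Q = -3 + \sqrt{-11 + 46} = -3 + \sqrt{35} \approx 2.9161$)
$- 70 d Q = \left(-70\right) 94 \left(-3 + \sqrt{35}\right) = - 6580 \left(-3 + \sqrt{35}\right) = 19740 - 6580 \sqrt{35}$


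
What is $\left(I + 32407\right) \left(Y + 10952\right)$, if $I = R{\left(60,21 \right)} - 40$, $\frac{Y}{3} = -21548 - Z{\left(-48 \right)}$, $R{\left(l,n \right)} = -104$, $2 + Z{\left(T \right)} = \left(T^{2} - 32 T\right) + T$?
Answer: $-2099095306$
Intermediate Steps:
$Z{\left(T \right)} = -2 + T^{2} - 31 T$ ($Z{\left(T \right)} = -2 + \left(\left(T^{2} - 32 T\right) + T\right) = -2 + \left(T^{2} - 31 T\right) = -2 + T^{2} - 31 T$)
$Y = -76014$ ($Y = 3 \left(-21548 - \left(-2 + \left(-48\right)^{2} - -1488\right)\right) = 3 \left(-21548 - \left(-2 + 2304 + 1488\right)\right) = 3 \left(-21548 - 3790\right) = 3 \left(-25338\right) = -76014$)
$I = -144$ ($I = -104 - 40 = -144$)
$\left(I + 32407\right) \left(Y + 10952\right) = \left(-144 + 32407\right) \left(-76014 + 10952\right) = 32263 \left(-65062\right) = -2099095306$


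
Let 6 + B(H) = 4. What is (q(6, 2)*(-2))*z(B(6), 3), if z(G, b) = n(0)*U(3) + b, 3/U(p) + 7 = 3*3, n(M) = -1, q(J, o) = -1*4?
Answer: 12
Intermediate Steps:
q(J, o) = -4
B(H) = -2 (B(H) = -6 + 4 = -2)
U(p) = 3/2 (U(p) = 3/(-7 + 3*3) = 3/(-7 + 9) = 3/2)
z(G, b) = -3/2 + b (z(G, b) = -1*3/2 + b = -3/2 + b)
(q(6, 2)*(-2))*z(B(6), 3) = (-4*(-2))*(-3/2 + 3) = 8*(3/2) = 12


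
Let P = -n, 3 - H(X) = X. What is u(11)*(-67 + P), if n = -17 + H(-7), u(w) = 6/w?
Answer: -360/11 ≈ -32.727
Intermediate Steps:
H(X) = 3 - X
n = -7 (n = -17 + (3 - 1*(-7)) = -17 + (3 + 7) = -17 + 10 = -7)
P = 7 (P = -1*(-7) = 7)
u(11)*(-67 + P) = (6/11)*(-67 + 7) = (6*(1/11))*(-60) = (6/11)*(-60) = -360/11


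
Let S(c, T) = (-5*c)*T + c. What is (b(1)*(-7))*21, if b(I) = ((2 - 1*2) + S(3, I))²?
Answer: -21168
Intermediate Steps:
S(c, T) = c - 5*T*c (S(c, T) = -5*T*c + c = c - 5*T*c)
b(I) = (3 - 15*I)² (b(I) = ((2 - 1*2) + 3*(1 - 5*I))² = ((2 - 2) + (3 - 15*I))² = (0 + (3 - 15*I))² = (3 - 15*I)²)
(b(1)*(-7))*21 = ((9*(-1 + 5*1)²)*(-7))*21 = ((9*(-1 + 5)²)*(-7))*21 = ((9*4²)*(-7))*21 = ((9*16)*(-7))*21 = (144*(-7))*21 = -1008*21 = -21168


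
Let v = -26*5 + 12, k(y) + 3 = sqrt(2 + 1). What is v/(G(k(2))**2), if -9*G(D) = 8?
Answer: -4779/32 ≈ -149.34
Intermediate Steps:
k(y) = -3 + sqrt(3) (k(y) = -3 + sqrt(2 + 1) = -3 + sqrt(3))
G(D) = -8/9 (G(D) = -1/9*8 = -8/9)
v = -118 (v = -130 + 12 = -118)
v/(G(k(2))**2) = -118/((-8/9)**2) = -118/64/81 = -118*81/64 = -4779/32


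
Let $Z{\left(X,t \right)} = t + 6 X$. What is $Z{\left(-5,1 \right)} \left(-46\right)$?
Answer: $1334$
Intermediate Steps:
$Z{\left(-5,1 \right)} \left(-46\right) = \left(1 + 6 \left(-5\right)\right) \left(-46\right) = \left(1 - 30\right) \left(-46\right) = \left(-29\right) \left(-46\right) = 1334$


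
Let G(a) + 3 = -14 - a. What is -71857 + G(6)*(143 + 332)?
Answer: -82782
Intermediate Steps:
G(a) = -17 - a (G(a) = -3 + (-14 - a) = -17 - a)
-71857 + G(6)*(143 + 332) = -71857 + (-17 - 1*6)*(143 + 332) = -71857 + (-17 - 6)*475 = -71857 - 23*475 = -71857 - 10925 = -82782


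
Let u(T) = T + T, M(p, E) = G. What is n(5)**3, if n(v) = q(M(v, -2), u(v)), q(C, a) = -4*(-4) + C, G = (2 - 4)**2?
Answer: 8000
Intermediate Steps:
G = 4 (G = (-2)**2 = 4)
M(p, E) = 4
u(T) = 2*T
q(C, a) = 16 + C
n(v) = 20 (n(v) = 16 + 4 = 20)
n(5)**3 = 20**3 = 8000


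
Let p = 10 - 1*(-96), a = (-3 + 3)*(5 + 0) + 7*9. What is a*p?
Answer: 6678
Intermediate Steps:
a = 63 (a = 0*5 + 63 = 0 + 63 = 63)
p = 106 (p = 10 + 96 = 106)
a*p = 63*106 = 6678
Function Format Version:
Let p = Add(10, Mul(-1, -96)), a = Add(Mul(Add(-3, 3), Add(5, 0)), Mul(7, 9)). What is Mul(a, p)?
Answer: 6678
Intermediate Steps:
a = 63 (a = Add(Mul(0, 5), 63) = Add(0, 63) = 63)
p = 106 (p = Add(10, 96) = 106)
Mul(a, p) = Mul(63, 106) = 6678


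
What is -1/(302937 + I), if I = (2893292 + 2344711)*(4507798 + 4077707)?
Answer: -1/44970901249452 ≈ -2.2237e-14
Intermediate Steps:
I = 44970900946515 (I = 5238003*8585505 = 44970900946515)
-1/(302937 + I) = -1/(302937 + 44970900946515) = -1/44970901249452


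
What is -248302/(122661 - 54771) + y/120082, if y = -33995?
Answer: -16062260657/4076183490 ≈ -3.9405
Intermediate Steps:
-248302/(122661 - 54771) + y/120082 = -248302/(122661 - 54771) - 33995/120082 = -248302/67890 - 33995*1/120082 = -248302*1/67890 - 33995/120082 = -124151/33945 - 33995/120082 = -16062260657/4076183490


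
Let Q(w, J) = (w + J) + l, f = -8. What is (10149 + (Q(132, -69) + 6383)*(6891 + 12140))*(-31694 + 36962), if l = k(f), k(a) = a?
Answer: 645497137836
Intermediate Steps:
l = -8
Q(w, J) = -8 + J + w (Q(w, J) = (w + J) - 8 = (J + w) - 8 = -8 + J + w)
(10149 + (Q(132, -69) + 6383)*(6891 + 12140))*(-31694 + 36962) = (10149 + ((-8 - 69 + 132) + 6383)*(6891 + 12140))*(-31694 + 36962) = (10149 + (55 + 6383)*19031)*5268 = (10149 + 6438*19031)*5268 = (10149 + 122521578)*5268 = 122531727*5268 = 645497137836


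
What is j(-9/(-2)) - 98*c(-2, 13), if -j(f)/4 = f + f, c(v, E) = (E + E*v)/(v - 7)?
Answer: -1598/9 ≈ -177.56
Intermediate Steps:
c(v, E) = (E + E*v)/(-7 + v)
j(f) = -8*f (j(f) = -4*(f + f) = -8*f)
j(-9/(-2)) - 98*c(-2, 13) = -(-72)/(-2) - 1274*(1 - 2)/(-7 - 2) = -(-72)*(-1)/2 - 1274*(-1)/(-9) = -8*9/2 - 1274*(-1)*(-1)/9 = -36 - 98*13/9 = -36 - 1274/9 = -1598/9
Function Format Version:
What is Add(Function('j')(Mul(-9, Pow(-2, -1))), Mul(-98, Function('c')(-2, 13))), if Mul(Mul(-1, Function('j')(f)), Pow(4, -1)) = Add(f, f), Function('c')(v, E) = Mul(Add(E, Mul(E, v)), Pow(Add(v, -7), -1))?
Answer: Rational(-1598, 9) ≈ -177.56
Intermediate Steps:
Function('c')(v, E) = Mul(Pow(Add(-7, v), -1), Add(E, Mul(E, v))) (Function('c')(v, E) = Mul(Add(E, Mul(E, v)), Pow(Add(-7, v), -1)) = Mul(Pow(Add(-7, v), -1), Add(E, Mul(E, v))))
Function('j')(f) = Mul(-8, f) (Function('j')(f) = Mul(-4, Add(f, f)) = Mul(-4, Mul(2, f)) = Mul(-8, f))
Add(Function('j')(Mul(-9, Pow(-2, -1))), Mul(-98, Function('c')(-2, 13))) = Add(Mul(-8, Mul(-9, Pow(-2, -1))), Mul(-98, Mul(13, Pow(Add(-7, -2), -1), Add(1, -2)))) = Add(Mul(-8, Mul(-9, Rational(-1, 2))), Mul(-98, Mul(13, Pow(-9, -1), -1))) = Add(Mul(-8, Rational(9, 2)), Mul(-98, Mul(13, Rational(-1, 9), -1))) = Add(-36, Mul(-98, Rational(13, 9))) = Add(-36, Rational(-1274, 9)) = Rational(-1598, 9)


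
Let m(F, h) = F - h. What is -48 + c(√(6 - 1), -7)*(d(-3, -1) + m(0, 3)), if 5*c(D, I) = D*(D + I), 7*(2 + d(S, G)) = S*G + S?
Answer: -53 + 7*√5 ≈ -37.348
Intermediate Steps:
d(S, G) = -2 + S/7 + G*S/7 (d(S, G) = -2 + (S*G + S)/7 = -2 + (G*S + S)/7 = -2 + (S + G*S)/7 = -2 + (S/7 + G*S/7) = -2 + S/7 + G*S/7)
c(D, I) = D*(D + I)/5 (c(D, I) = (D*(D + I))/5 = D*(D + I)/5)
-48 + c(√(6 - 1), -7)*(d(-3, -1) + m(0, 3)) = -48 + (√(6 - 1)*(√(6 - 1) - 7)/5)*((-2 + (⅐)*(-3) + (⅐)*(-1)*(-3)) + (0 - 1*3)) = -48 + (√5*(√5 - 7)/5)*((-2 - 3/7 + 3/7) + (0 - 3)) = -48 + (√5*(-7 + √5)/5)*(-2 - 3) = -48 + (√5*(-7 + √5)/5)*(-5) = -48 - √5*(-7 + √5)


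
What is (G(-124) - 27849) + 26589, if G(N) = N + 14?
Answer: -1370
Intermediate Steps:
G(N) = 14 + N
(G(-124) - 27849) + 26589 = ((14 - 124) - 27849) + 26589 = (-110 - 27849) + 26589 = -27959 + 26589 = -1370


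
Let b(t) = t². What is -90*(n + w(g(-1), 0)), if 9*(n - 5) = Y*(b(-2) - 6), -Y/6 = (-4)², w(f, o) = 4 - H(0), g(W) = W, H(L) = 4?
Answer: -2370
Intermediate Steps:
w(f, o) = 0 (w(f, o) = 4 - 1*4 = 4 - 4 = 0)
Y = -96 (Y = -6*(-4)² = -6*16 = -96)
n = 79/3 (n = 5 + (-96*((-2)² - 6))/9 = 5 + (-96*(4 - 6))/9 = 5 + (-96*(-2))/9 = 5 + (⅑)*192 = 5 + 64/3 = 79/3 ≈ 26.333)
-90*(n + w(g(-1), 0)) = -90*(79/3 + 0) = -90*79/3 = -2370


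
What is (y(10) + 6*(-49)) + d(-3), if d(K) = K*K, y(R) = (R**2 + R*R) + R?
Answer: -75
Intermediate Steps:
y(R) = R + 2*R**2 (y(R) = (R**2 + R**2) + R = 2*R**2 + R = R + 2*R**2)
d(K) = K**2
(y(10) + 6*(-49)) + d(-3) = (10*(1 + 2*10) + 6*(-49)) + (-3)**2 = (10*(1 + 20) - 294) + 9 = (10*21 - 294) + 9 = (210 - 294) + 9 = -84 + 9 = -75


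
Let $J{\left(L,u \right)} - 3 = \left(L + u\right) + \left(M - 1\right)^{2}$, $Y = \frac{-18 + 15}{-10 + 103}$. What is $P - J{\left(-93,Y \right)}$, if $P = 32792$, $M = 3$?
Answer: $\frac{1019219}{31} \approx 32878.0$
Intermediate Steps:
$Y = - \frac{1}{31}$ ($Y = - \frac{3}{93} = \left(-3\right) \frac{1}{93} = - \frac{1}{31} \approx -0.032258$)
$J{\left(L,u \right)} = 7 + L + u$ ($J{\left(L,u \right)} = 3 + \left(\left(L + u\right) + \left(3 - 1\right)^{2}\right) = 3 + \left(\left(L + u\right) + 2^{2}\right) = 3 + \left(\left(L + u\right) + 4\right) = 3 + \left(4 + L + u\right) = 7 + L + u$)
$P - J{\left(-93,Y \right)} = 32792 - \left(7 - 93 - \frac{1}{31}\right) = 32792 - - \frac{2667}{31} = 32792 + \frac{2667}{31} = \frac{1019219}{31}$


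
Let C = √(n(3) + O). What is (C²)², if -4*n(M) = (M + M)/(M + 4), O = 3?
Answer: 1521/196 ≈ 7.7602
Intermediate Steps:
n(M) = -M/(2*(4 + M)) (n(M) = -(M + M)/(4*(M + 4)) = -2*M/(4*(4 + M)) = -M/(2*(4 + M)))
C = √546/14 (C = √(-1*3/(8 + 2*3) + 3) = √(-1*3/(8 + 6) + 3) = √(-1*3/14 + 3) = √(-1*3*1/14 + 3) = √(-3/14 + 3) = √(39/14) = √546/14 ≈ 1.6690)
(C²)² = ((√546/14)²)² = (39/14)² = 1521/196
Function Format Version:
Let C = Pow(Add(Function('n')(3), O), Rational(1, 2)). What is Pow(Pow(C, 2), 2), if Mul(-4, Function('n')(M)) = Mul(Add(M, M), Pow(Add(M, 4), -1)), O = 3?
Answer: Rational(1521, 196) ≈ 7.7602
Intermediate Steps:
Function('n')(M) = Mul(Rational(-1, 2), M, Pow(Add(4, M), -1)) (Function('n')(M) = Mul(Rational(-1, 4), Mul(Add(M, M), Pow(Add(M, 4), -1))) = Mul(Rational(-1, 4), Mul(Mul(2, M), Pow(Add(4, M), -1))) = Mul(Rational(-1, 4), Mul(2, M, Pow(Add(4, M), -1))) = Mul(Rational(-1, 2), M, Pow(Add(4, M), -1)))
C = Mul(Rational(1, 14), Pow(546, Rational(1, 2))) (C = Pow(Add(Mul(-1, 3, Pow(Add(8, Mul(2, 3)), -1)), 3), Rational(1, 2)) = Pow(Add(Mul(-1, 3, Pow(Add(8, 6), -1)), 3), Rational(1, 2)) = Pow(Add(Mul(-1, 3, Pow(14, -1)), 3), Rational(1, 2)) = Pow(Add(Mul(-1, 3, Rational(1, 14)), 3), Rational(1, 2)) = Pow(Add(Rational(-3, 14), 3), Rational(1, 2)) = Pow(Rational(39, 14), Rational(1, 2)) = Mul(Rational(1, 14), Pow(546, Rational(1, 2))) ≈ 1.6690)
Pow(Pow(C, 2), 2) = Pow(Pow(Mul(Rational(1, 14), Pow(546, Rational(1, 2))), 2), 2) = Pow(Rational(39, 14), 2) = Rational(1521, 196)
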